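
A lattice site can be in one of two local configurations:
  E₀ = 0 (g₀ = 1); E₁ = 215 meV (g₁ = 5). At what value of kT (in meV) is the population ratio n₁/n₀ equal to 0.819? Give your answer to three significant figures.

119 meV

n₁/n₀ = (g₁/g₀) exp[−(E₁−E₀)/kT] = 0.819.
⇒ (E₁−E₀)/kT = ln((5/1)/0.819) = ln(6.1050) = 1.8091.
kT = 215 meV / 1.8091 = 119 meV.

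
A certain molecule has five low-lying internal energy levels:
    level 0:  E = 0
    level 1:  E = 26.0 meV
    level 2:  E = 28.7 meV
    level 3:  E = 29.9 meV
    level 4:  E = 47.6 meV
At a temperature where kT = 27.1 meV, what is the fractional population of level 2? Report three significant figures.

Eᵢ/kT = 0, 0.95941, 1.0590, 1.1033, 1.7565.
Z = Σ e^(−Eᵢ/kT) = e^(−0) + e^(−0.95941) + e^(−1.0590) + e^(−1.1033) + e^(−1.7565) = 1.0000 + 0.38312 + 0.34680 + 0.33177 + 0.17265 = 2.2343.
P₂ = e^(−E₂/kT) / Z = 0.34680/2.2343 = 0.155.

0.155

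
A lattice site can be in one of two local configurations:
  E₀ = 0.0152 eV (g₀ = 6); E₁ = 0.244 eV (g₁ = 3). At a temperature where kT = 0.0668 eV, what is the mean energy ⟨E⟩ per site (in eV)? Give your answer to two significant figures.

Eᵢ/kT = 0.2275, 3.653.
Z = Σ gᵢe^(−Eᵢ/kT) = 6·e^(−0.2275) + 3·e^(−3.653) = 4.779 + 0.07774 = 4.857.
⟨E⟩ = Σ Eᵢ gᵢe^(−Eᵢ/kT) / Z = (0.0152·4.779 + 0.244·0.07774) / 4.857 = 0.019 eV.

0.019 eV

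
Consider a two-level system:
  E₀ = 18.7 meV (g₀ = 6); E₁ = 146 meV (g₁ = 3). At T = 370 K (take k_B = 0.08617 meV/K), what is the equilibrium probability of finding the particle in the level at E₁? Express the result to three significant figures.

0.00914

k_BT = 0.08617 × 370 K = 31.883 meV.
Eᵢ/kT = 0.58652, 4.5792.
Z = Σ gᵢe^(−Eᵢ/kT) = 6·e^(−0.58652) + 3·e^(−4.5792) = 3.3376 + 0.030789 = 3.3684.
P₁ = g₁ e^(−E₁/kT) / Z = 0.030789/3.3684 = 0.00914.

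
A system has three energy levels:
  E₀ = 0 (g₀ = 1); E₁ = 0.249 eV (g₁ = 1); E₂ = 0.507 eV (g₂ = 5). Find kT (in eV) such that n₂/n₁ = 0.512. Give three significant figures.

n₂/n₁ = (g₂/g₁) exp[−(E₂−E₁)/kT] = 0.512.
⇒ (E₂−E₁)/kT = ln((5/1)/0.512) = ln(9.7656) = 2.2789.
kT = 0.258 eV / 2.2789 = 0.113 eV.

0.113 eV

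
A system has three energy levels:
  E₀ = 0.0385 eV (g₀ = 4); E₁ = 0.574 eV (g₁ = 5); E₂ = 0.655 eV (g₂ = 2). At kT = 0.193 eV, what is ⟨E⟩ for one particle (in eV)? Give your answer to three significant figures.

0.0880 eV

Eᵢ/kT = 0.19948, 2.9741, 3.3938.
Z = Σ gᵢe^(−Eᵢ/kT) = 4·e^(−0.19948) + 5·e^(−2.9741) + 2·e^(−3.3938) = 3.2766 + 0.25547 + 0.067162 = 3.5992.
⟨E⟩ = Σ Eᵢ gᵢe^(−Eᵢ/kT) / Z = (0.0385·3.2766 + 0.574·0.25547 + 0.655·0.067162) / 3.5992 = 0.0880 eV.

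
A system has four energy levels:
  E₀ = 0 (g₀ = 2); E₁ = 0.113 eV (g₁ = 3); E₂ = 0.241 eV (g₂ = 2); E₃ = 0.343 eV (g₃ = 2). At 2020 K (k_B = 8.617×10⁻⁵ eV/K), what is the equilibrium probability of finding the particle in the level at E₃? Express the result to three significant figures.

0.0641

k_BT = 8.617×10⁻⁵ × 2020 K = 0.17406 eV.
Eᵢ/kT = 0, 0.64920, 1.3846, 1.9706.
Z = Σ gᵢe^(−Eᵢ/kT) = 2·e^(−0) + 3·e^(−0.64920) + 2·e^(−1.3846) + 2·e^(−1.9706) = 2.0000 + 1.5674 + 0.50085 + 0.27875 = 4.3470.
P₃ = g₃ e^(−E₃/kT) / Z = 0.27875/4.3470 = 0.0641.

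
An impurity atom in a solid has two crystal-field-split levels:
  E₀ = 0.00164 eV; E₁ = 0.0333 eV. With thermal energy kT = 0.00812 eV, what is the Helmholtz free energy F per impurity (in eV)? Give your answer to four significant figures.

0.001477 eV

Eᵢ/kT = 0.201970, 4.10099.
Z = Σ e^(−Eᵢ/kT) = e^(−0.201970) + e^(−4.10099) = 0.817119 + 0.0165563 = 0.833675.
F = −kT ln Z = −0.00812 × ln(0.833675) = −0.00812 × -0.181912 = 0.001477 eV.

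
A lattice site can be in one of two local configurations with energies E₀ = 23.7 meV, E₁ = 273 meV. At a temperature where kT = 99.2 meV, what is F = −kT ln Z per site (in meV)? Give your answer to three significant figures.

16.0 meV

Eᵢ/kT = 0.23891, 2.7520.
Z = Σ e^(−Eᵢ/kT) = e^(−0.23891) + e^(−2.7520) = 0.78749 + 0.063800 = 0.85129.
F = −kT ln Z = −99.2 × ln(0.85129) = −99.2 × -0.16100 = 16.0 meV.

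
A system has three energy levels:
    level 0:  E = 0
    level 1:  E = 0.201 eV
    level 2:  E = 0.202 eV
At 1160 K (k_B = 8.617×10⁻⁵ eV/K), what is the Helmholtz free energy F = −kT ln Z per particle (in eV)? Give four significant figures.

-0.02361 eV

k_BT = 8.617×10⁻⁵ × 1160 K = 0.0999572 eV.
Eᵢ/kT = 0, 2.01086, 2.02086.
Z = Σ e^(−Eᵢ/kT) = e^(−0) + e^(−2.01086) + e^(−2.02086) = 1.00000 + 0.133873 + 0.132541 = 1.26641.
F = −kT ln Z = −0.0999572 × ln(1.26641) = −0.0999572 × 0.236186 = -0.02361 eV.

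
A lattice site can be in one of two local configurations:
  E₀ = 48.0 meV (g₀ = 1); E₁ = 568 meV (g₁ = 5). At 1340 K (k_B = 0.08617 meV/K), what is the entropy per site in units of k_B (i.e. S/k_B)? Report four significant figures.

k_BT = 0.08617 × 1340 K = 115.468 meV.
Eᵢ/kT = 0.415700, 4.91911.
Z = Σ gᵢe^(−Eᵢ/kT) = 1·e^(−0.415700) + 5·e^(−4.91911) = 0.659878 + 0.0365281 = 0.696406.
⟨E⟩ = Σ EᵢPᵢ = 75.2752 meV.
S/k_B = ln Z + ⟨E⟩/kT = ln(0.696406) + 75.2752/115.468 = -0.361822 + 0.651914 = 0.2901.

0.2901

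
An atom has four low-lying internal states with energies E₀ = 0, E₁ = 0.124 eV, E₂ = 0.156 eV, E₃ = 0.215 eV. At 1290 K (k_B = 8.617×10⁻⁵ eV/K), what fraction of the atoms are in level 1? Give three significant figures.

0.191

k_BT = 8.617×10⁻⁵ × 1290 K = 0.11116 eV.
Eᵢ/kT = 0, 1.1155, 1.4034, 1.9341.
Z = Σ e^(−Eᵢ/kT) = e^(−0) + e^(−1.1155) + e^(−1.4034) + e^(−1.9341) = 1.0000 + 0.32775 + 0.24576 + 0.14455 = 1.7181.
P₁ = e^(−E₁/kT) / Z = 0.32775/1.7181 = 0.191.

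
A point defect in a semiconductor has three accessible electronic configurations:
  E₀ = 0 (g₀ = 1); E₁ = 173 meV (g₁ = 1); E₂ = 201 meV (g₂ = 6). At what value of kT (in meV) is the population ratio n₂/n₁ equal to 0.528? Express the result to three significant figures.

11.5 meV

n₂/n₁ = (g₂/g₁) exp[−(E₂−E₁)/kT] = 0.528.
⇒ (E₂−E₁)/kT = ln((6/1)/0.528) = ln(11.364) = 2.4305.
kT = 28 meV / 2.4305 = 11.5 meV.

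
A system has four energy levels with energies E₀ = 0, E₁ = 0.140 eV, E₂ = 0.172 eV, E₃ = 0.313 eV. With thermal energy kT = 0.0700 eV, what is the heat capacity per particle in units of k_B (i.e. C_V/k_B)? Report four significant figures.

0.8579

Eᵢ/kT = 0, 2.00000, 2.45714, 4.47143.
Z = Σ e^(−Eᵢ/kT) = e^(−0) + e^(−2.00000) + e^(−2.45714) + e^(−4.47143) = 1.00000 + 0.135335 + 0.0856796 + 0.0114310 = 1.23245.
⟨E⟩ = 0.0302338 eV, ⟨E²⟩ = 0.00511761 eV².
C_V/k_B = (⟨E²⟩ − ⟨E⟩²)/(kT)² = (0.00511761 − 0.000914083)/0.00490000 = 0.8579.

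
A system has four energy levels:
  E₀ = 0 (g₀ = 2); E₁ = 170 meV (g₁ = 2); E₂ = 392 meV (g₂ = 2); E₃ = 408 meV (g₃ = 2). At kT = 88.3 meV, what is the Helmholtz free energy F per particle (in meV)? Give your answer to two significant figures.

-75 meV

Eᵢ/kT = 0, 1.925, 4.439, 4.621.
Z = Σ gᵢe^(−Eᵢ/kT) = 2·e^(−0) + 2·e^(−1.925) + 2·e^(−4.439) + 2·e^(−4.621) = 2.000 + 0.2918 + 0.02362 + 0.01969 = 2.335.
F = −kT ln Z = −88.3 × ln(2.335) = −88.3 × 0.8480 = -75 meV.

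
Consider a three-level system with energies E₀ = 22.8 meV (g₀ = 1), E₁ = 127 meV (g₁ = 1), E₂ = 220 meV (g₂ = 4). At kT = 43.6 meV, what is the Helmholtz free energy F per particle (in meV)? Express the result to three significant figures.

17.3 meV

Eᵢ/kT = 0.52294, 2.9128, 5.0459.
Z = Σ gᵢe^(−Eᵢ/kT) = 1·e^(−0.52294) + 1·e^(−2.9128) + 4·e^(−5.0459) = 0.59278 + 0.054323 + 0.025743 = 0.67285.
F = −kT ln Z = −43.6 × ln(0.67285) = −43.6 × -0.39623 = 17.3 meV.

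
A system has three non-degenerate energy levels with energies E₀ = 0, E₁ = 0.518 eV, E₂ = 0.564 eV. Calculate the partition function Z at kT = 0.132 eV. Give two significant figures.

Eᵢ/kT = 0, 3.924, 4.273.
Z = Σ e^(−Eᵢ/kT) = e^(−0) + e^(−3.924) + e^(−4.273) = 1.000 + 0.01976 + 0.01394 = 1.034.

Z = 1.0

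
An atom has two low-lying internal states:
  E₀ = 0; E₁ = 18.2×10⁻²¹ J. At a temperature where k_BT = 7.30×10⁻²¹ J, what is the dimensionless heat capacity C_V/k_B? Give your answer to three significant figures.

Eᵢ/kT = 0, 2.4932.
Z = Σ e^(−Eᵢ/kT) = e^(−0) + e^(−2.4932) = 1.0000 + 0.082645 = 1.0826.
⟨E⟩ = 1.3894, ⟨E²⟩ = 25.287.
C_V/k_B = (⟨E²⟩ − ⟨E⟩²)/(kT)² = (25.287 − 1.9304)/53.290 = 0.438.

0.438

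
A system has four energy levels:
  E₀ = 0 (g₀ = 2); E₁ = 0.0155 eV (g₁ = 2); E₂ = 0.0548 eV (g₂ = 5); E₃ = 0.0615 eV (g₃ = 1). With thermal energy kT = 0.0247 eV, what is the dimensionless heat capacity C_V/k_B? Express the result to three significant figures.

Eᵢ/kT = 0, 0.62753, 2.2186, 2.4899.
Z = Σ gᵢe^(−Eᵢ/kT) = 2·e^(−0) + 2·e^(−0.62753) + 5·e^(−2.2186) + 1·e^(−2.4899) = 2.0000 + 1.0678 + 0.54381 + 0.082918 = 3.6945.
⟨E⟩ = 0.013926 eV, ⟨E²⟩ = 0.00059636 eV².
C_V/k_B = (⟨E²⟩ − ⟨E⟩²)/(kT)² = (0.00059636 − 0.00019393)/0.00061009 = 0.660.

0.660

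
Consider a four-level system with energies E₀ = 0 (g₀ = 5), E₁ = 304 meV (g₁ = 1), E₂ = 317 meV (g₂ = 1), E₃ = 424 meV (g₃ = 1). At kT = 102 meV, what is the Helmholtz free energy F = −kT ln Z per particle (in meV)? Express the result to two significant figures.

-170 meV

Eᵢ/kT = 0, 2.980, 3.108, 4.157.
Z = Σ gᵢe^(−Eᵢ/kT) = 5·e^(−0) + 1·e^(−2.980) + 1·e^(−3.108) + 1·e^(−4.157) = 5.000 + 0.05079 + 0.04469 + 0.01565 = 5.111.
F = −kT ln Z = −102 × ln(5.111) = −102 × 1.631 = -170 meV.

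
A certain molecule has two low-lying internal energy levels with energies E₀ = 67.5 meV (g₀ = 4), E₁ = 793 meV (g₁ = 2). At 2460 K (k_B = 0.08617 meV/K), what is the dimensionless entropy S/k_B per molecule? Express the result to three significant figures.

1.46

k_BT = 0.08617 × 2460 K = 211.98 meV.
Eᵢ/kT = 0.31843, 3.7409.
Z = Σ gᵢe^(−Eᵢ/kT) = 4·e^(−0.31843) + 2·e^(−3.7409) = 2.9092 + 0.047465 = 2.9567.
⟨E⟩ = Σ EᵢPᵢ = 79.146 meV.
S/k_B = ln Z + ⟨E⟩/kT = ln(2.9567) + 79.146/211.98 = 1.0841 + 0.37337 = 1.46.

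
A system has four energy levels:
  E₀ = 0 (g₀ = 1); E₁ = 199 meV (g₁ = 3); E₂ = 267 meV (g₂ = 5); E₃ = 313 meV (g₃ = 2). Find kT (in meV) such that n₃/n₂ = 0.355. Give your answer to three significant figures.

385 meV

n₃/n₂ = (g₃/g₂) exp[−(E₃−E₂)/kT] = 0.355.
⇒ (E₃−E₂)/kT = ln((2/5)/0.355) = ln(1.1268) = 0.11938.
kT = 46 meV / 0.11938 = 385 meV.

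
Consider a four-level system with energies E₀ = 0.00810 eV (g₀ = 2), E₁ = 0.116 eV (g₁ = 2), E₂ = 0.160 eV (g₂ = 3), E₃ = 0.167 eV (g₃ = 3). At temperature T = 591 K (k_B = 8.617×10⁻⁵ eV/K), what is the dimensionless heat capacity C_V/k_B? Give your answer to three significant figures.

1.18

k_BT = 8.617×10⁻⁵ × 591 K = 0.050926 eV.
Eᵢ/kT = 0.15905, 2.2778, 3.1418, 3.2793.
Z = Σ gᵢe^(−Eᵢ/kT) = 2·e^(−0.15905) + 2·e^(−2.2778) + 3·e^(−3.1418) + 3·e^(−3.2793) = 1.7059 + 0.20502 + 0.12961 + 0.11296 = 2.1535.
⟨E⟩ = 0.035850 eV, ⟨E²⟩ = 0.0043367 eV².
C_V/k_B = (⟨E²⟩ − ⟨E⟩²)/(kT)² = (0.0043367 − 0.0012852)/0.0025935 = 1.18.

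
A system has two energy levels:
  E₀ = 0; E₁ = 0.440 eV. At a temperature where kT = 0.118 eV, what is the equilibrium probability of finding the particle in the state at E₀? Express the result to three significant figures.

Eᵢ/kT = 0, 3.7288.
Z = Σ e^(−Eᵢ/kT) = e^(−0) + e^(−3.7288) = 1.0000 + 0.024022 = 1.0240.
P₀ = e^(−E₀/kT) / Z = 1.0000/1.0240 = 0.977.

0.977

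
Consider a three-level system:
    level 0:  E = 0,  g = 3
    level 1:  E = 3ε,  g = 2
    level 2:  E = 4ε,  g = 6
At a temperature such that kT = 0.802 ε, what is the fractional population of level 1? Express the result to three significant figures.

Eᵢ/kT = 0, 3.7406, 4.9875.
Z = Σ gᵢe^(−Eᵢ/kT) = 3·e^(−0) + 2·e^(−3.7406) + 6·e^(−4.9875) = 3.0000 + 0.047480 + 0.040936 = 3.0884.
P₁ = g₁ e^(−E₁/kT) / Z = 0.047480/3.0884 = 0.0154.

0.0154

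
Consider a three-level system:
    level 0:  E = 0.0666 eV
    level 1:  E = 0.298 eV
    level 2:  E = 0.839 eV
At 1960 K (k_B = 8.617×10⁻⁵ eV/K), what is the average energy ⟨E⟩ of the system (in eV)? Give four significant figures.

k_BT = 8.617×10⁻⁵ × 1960 K = 0.168893 eV.
Eᵢ/kT = 0.394333, 1.76443, 4.96764.
Z = Σ e^(−Eᵢ/kT) = e^(−0.394333) + e^(−1.76443) + e^(−4.96764) = 0.674130 + 0.171284 + 0.00695955 = 0.852374.
⟨E⟩ = Σ Eᵢ e^(−Eᵢ/kT) / Z = (0.0666·0.674130 + 0.298·0.171284 + 0.839·0.00695955) / 0.852374 = 0.1194 eV.

0.1194 eV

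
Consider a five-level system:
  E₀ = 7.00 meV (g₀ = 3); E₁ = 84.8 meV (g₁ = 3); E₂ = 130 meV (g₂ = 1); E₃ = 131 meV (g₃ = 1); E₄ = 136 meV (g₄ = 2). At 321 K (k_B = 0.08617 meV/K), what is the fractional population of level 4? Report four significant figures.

0.005855

k_BT = 0.08617 × 321 K = 27.6606 meV.
Eᵢ/kT = 0.253068, 3.06573, 4.69983, 4.73598, 4.91674.
Z = Σ gᵢe^(−Eᵢ/kT) = 3·e^(−0.253068) + 3·e^(−3.06573) + 1·e^(−4.69983) + 1·e^(−4.73598) + 2·e^(−4.91674) = 2.32925 + 0.139859 + 0.00909682 + 0.00877385 + 0.0146459 = 2.50163.
P₄ = g₄ e^(−E₄/kT) / Z = 0.0146459/2.50163 = 0.005855.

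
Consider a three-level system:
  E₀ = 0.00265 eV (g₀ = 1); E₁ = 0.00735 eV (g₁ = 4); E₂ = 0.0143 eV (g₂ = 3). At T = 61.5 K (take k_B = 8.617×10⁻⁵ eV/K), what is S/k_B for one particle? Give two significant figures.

1.8

k_BT = 8.617×10⁻⁵ × 61.5 K = 0.005299 eV.
Eᵢ/kT = 0.5001, 1.387, 2.699.
Z = Σ gᵢe^(−Eᵢ/kT) = 1·e^(−0.5001) + 4·e^(−1.387) + 3·e^(−2.699) = 0.6065 + 0.9993 + 0.2018 = 1.808.
⟨E⟩ = Σ EᵢPᵢ = 0.006547 eV.
S/k_B = ln Z + ⟨E⟩/kT = ln(1.808) + 0.006547/0.005299 = 0.5922 + 1.236 = 1.8.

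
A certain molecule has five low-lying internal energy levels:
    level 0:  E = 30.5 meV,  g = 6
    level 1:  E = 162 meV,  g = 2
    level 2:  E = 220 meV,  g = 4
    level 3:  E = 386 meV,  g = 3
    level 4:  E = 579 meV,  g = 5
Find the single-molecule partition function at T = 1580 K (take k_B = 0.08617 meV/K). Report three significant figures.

Z = 6.45

k_BT = 0.08617 × 1580 K = 136.15 meV.
Eᵢ/kT = 0.22402, 1.1899, 1.6159, 2.8351, 4.2527.
Z = Σ gᵢe^(−Eᵢ/kT) = 6·e^(−0.22402) + 2·e^(−1.1899) + 4·e^(−1.6159) + 3·e^(−2.8351) + 5·e^(−4.2527) = 4.7958 + 0.60850 + 0.79485 + 0.17614 + 0.071129 = 6.4464.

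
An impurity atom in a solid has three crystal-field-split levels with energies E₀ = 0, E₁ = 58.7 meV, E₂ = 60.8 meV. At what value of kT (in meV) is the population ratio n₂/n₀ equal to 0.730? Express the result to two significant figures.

190 meV

n₂/n₀ = exp[−(E₂−E₀)/kT] = 0.730.
⇒ (E₂−E₀)/kT = ln(1/0.730) = ln(1.370) = 0.3148.
kT = 60.8 meV / 0.3148 = 190 meV.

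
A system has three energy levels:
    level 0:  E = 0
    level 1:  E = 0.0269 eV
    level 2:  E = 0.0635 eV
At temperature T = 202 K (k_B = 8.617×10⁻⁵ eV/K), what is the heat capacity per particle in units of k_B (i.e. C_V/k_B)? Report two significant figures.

k_BT = 8.617×10⁻⁵ × 202 K = 0.01741 eV.
Eᵢ/kT = 0, 1.545, 3.647.
Z = Σ e^(−Eᵢ/kT) = e^(−0) + e^(−1.545) + e^(−3.647) = 1.000 + 0.2133 + 0.02607 = 1.239.
⟨E⟩ = 0.005967 eV, ⟨E²⟩ = 0.0002094 eV².
C_V/k_B = (⟨E²⟩ − ⟨E⟩²)/(kT)² = (0.0002094 − 0.00003561)/0.0003031 = 0.57.

0.57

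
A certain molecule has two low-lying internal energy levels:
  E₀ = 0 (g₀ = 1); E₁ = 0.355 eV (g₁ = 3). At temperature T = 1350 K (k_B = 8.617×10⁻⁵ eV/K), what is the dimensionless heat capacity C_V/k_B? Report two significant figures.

k_BT = 8.617×10⁻⁵ × 1350 K = 0.1163 eV.
Eᵢ/kT = 0, 3.052.
Z = Σ gᵢe^(−Eᵢ/kT) = 1·e^(−0) + 3·e^(−3.052) = 1.000 + 0.1418 = 1.142.
⟨E⟩ = 0.04408 eV, ⟨E²⟩ = 0.01565 eV².
C_V/k_B = (⟨E²⟩ − ⟨E⟩²)/(kT)² = (0.01565 − 0.001943)/0.01353 = 1.0.

1.0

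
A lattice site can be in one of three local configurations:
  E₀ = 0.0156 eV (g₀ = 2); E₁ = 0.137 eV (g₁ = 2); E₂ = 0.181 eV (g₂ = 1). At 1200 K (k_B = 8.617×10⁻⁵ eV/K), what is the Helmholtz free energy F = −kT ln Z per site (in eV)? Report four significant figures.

k_BT = 8.617×10⁻⁵ × 1200 K = 0.103404 eV.
Eᵢ/kT = 0.150865, 1.32490, 1.75042.
Z = Σ gᵢe^(−Eᵢ/kT) = 2·e^(−0.150865) + 2·e^(−1.32490) + 1·e^(−1.75042) = 1.71993 + 0.531659 + 0.173701 = 2.42529.
F = −kT ln Z = −0.103404 × ln(2.42529) = −0.103404 × 0.885951 = -0.09161 eV.

-0.09161 eV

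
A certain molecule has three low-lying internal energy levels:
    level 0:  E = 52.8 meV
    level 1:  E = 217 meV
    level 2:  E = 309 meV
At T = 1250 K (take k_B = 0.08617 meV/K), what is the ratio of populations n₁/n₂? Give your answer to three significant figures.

k_BT = 0.08617 × 1250 K = 107.71 meV.
n₁/n₂ = exp[−(E₁−E₂)/kT] = exp(−(-92 meV)/(107.71 meV)) = exp(0.85415) = 2.35.

2.35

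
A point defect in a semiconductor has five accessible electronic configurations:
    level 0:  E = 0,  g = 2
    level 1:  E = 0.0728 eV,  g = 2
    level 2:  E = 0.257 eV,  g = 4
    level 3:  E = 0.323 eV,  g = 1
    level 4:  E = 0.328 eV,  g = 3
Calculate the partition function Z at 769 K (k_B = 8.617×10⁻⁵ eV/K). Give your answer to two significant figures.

k_BT = 8.617×10⁻⁵ × 769 K = 0.06626 eV.
Eᵢ/kT = 0, 1.099, 3.879, 4.875, 4.950.
Z = Σ gᵢe^(−Eᵢ/kT) = 2·e^(−0) + 2·e^(−1.099) + 4·e^(−3.879) + 1·e^(−4.875) + 3·e^(−4.950) = 2.000 + 0.6664 + 0.08269 + 0.007635 + 0.02125 = 2.778.

Z = 2.8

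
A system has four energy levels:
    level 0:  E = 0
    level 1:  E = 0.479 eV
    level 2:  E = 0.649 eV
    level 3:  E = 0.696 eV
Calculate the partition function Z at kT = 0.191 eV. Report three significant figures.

Eᵢ/kT = 0, 2.5079, 3.3979, 3.6440.
Z = Σ e^(−Eᵢ/kT) = e^(−0) + e^(−2.5079) + e^(−3.3979) + e^(−3.6440) = 1.0000 + 0.081439 + 0.033443 + 0.026148 = 1.1410.

Z = 1.14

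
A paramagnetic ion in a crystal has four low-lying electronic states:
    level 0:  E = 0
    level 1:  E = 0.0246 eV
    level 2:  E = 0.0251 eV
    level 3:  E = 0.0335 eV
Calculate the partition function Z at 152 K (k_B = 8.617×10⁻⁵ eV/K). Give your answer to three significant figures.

Z = 1.38

k_BT = 8.617×10⁻⁵ × 152 K = 0.013098 eV.
Eᵢ/kT = 0, 1.8781, 1.9163, 2.5576.
Z = Σ e^(−Eᵢ/kT) = e^(−0) + e^(−1.8781) + e^(−1.9163) + e^(−2.5576) = 1.0000 + 0.15288 + 0.14715 + 0.077490 = 1.3775.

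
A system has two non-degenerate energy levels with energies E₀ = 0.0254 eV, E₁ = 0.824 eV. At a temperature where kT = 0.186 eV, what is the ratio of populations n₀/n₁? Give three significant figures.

73.2

n₀/n₁ = exp[−(E₀−E₁)/kT] = exp(−(-0.7986 eV)/(0.186 eV)) = exp(4.2935) = 73.2.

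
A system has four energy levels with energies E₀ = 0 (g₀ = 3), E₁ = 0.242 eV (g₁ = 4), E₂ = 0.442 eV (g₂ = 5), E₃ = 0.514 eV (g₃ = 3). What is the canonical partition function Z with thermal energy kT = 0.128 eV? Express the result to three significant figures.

Z = 3.82

Eᵢ/kT = 0, 1.8906, 3.4531, 4.0156.
Z = Σ gᵢe^(−Eᵢ/kT) = 3·e^(−0) + 4·e^(−1.8906) + 5·e^(−3.4531) + 3·e^(−4.0156) = 3.0000 + 0.60392 + 0.15824 + 0.054096 = 3.8163.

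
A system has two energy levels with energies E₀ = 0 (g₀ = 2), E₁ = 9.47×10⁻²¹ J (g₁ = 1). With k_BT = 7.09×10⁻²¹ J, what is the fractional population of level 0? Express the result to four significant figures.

Eᵢ/kT = 0, 1.33568.
Z = Σ gᵢe^(−Eᵢ/kT) = 2·e^(−0) + 1·e^(−1.33568) = 2.00000 + 0.262979 = 2.26298.
P₀ = g₀ e^(−E₀/kT) / Z = 2.00000/2.26298 = 0.8838.

0.8838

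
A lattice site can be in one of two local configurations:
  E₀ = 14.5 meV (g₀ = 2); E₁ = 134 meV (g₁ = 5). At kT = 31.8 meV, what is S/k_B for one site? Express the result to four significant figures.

Eᵢ/kT = 0.455975, 4.21384.
Z = Σ gᵢe^(−Eᵢ/kT) = 2·e^(−0.455975) + 5·e^(−4.21384) = 1.26766 + 0.0739473 = 1.34161.
⟨E⟩ = Σ EᵢPᵢ = 21.0866 meV.
S/k_B = ln Z + ⟨E⟩/kT = ln(1.34161) + 21.0866/31.8 = 0.293870 + 0.663101 = 0.9570.

0.9570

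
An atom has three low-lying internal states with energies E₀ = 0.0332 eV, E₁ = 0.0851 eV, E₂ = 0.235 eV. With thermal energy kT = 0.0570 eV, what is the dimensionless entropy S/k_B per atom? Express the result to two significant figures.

Eᵢ/kT = 0.5825, 1.493, 4.123.
Z = Σ e^(−Eᵢ/kT) = e^(−0.5825) + e^(−1.493) + e^(−4.123) = 0.5585 + 0.2247 + 0.01620 = 0.7994.
⟨E⟩ = Σ EᵢPᵢ = 0.05188 eV.
S/k_B = ln Z + ⟨E⟩/kT = ln(0.7994) + 0.05188/0.0570 = -0.2239 + 0.9102 = 0.69.

0.69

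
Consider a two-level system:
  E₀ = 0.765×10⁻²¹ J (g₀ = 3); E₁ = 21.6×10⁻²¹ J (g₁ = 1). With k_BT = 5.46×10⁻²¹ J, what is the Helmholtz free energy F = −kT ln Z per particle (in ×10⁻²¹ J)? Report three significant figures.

Eᵢ/kT = 0.14011, 3.9560.
Z = Σ gᵢe^(−Eᵢ/kT) = 3·e^(−0.14011) + 1·e^(−3.9560) = 2.6078 + 0.019140 = 2.6269.
F = −kT ln Z = −5.46 × ln(2.6269) = −5.46 × 0.96580 = -5.27 ×10⁻²¹ J.

-5.27 ×10⁻²¹ J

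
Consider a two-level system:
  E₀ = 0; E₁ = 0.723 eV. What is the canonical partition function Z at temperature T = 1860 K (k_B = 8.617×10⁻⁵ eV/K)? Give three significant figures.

Z = 1.01

k_BT = 8.617×10⁻⁵ × 1860 K = 0.16028 eV.
Eᵢ/kT = 0, 4.5109.
Z = Σ e^(−Eᵢ/kT) = e^(−0) + e^(−4.5109) = 1.0000 + 0.010989 = 1.0110.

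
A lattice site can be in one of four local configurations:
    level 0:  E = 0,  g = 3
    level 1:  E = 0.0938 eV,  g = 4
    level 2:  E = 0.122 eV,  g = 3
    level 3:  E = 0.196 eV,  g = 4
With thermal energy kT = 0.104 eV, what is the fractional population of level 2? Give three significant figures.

Eᵢ/kT = 0, 0.90192, 1.1731, 1.8846.
Z = Σ gᵢe^(−Eᵢ/kT) = 3·e^(−0) + 4·e^(−0.90192) + 3·e^(−1.1731) + 4·e^(−1.8846) = 3.0000 + 1.6232 + 0.92822 + 0.60756 = 6.1590.
P₂ = g₂ e^(−E₂/kT) / Z = 0.92822/6.1590 = 0.151.

0.151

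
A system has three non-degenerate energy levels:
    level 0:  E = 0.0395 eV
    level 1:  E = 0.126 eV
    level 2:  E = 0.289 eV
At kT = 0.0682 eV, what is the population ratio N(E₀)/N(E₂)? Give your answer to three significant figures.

n₀/n₂ = exp[−(E₀−E₂)/kT] = exp(−(-0.2495 eV)/(0.0682 eV)) = exp(3.6584) = 38.8.

38.8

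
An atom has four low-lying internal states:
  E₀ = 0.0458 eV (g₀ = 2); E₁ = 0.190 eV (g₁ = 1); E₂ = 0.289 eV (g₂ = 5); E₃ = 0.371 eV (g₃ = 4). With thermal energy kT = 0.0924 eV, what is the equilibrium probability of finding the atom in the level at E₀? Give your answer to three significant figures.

0.744

Eᵢ/kT = 0.49567, 2.0563, 3.1277, 4.0152.
Z = Σ gᵢe^(−Eᵢ/kT) = 2·e^(−0.49567) + 1·e^(−2.0563) + 5·e^(−3.1277) + 4·e^(−4.0152) = 1.2183 + 0.12793 + 0.21909 + 0.072157 = 1.6375.
P₀ = g₀ e^(−E₀/kT) / Z = 1.2183/1.6375 = 0.744.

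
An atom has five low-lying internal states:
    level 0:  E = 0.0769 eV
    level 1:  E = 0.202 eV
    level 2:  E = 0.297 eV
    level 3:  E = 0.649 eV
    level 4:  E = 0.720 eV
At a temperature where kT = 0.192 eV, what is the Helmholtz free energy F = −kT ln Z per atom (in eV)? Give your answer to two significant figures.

Eᵢ/kT = 0.4005, 1.052, 1.547, 3.380, 3.750.
Z = Σ e^(−Eᵢ/kT) = e^(−0.4005) + e^(−1.052) + e^(−1.547) + e^(−3.380) + e^(−3.750) = 0.6700 + 0.3492 + 0.2129 + 0.03405 + 0.02352 = 1.290.
F = −kT ln Z = −0.192 × ln(1.290) = −0.192 × 0.2546 = -0.049 eV.

-0.049 eV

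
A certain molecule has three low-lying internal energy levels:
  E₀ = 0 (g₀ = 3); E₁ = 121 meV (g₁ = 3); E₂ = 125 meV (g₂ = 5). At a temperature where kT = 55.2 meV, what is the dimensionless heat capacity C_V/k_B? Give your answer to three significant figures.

Eᵢ/kT = 0, 2.1920, 2.2645.
Z = Σ gᵢe^(−Eᵢ/kT) = 3·e^(−0) + 3·e^(−2.1920) + 5·e^(−2.2645) = 3.0000 + 0.33508 + 0.51941 = 3.8545.
⟨E⟩ = 27.363 meV, ⟨E²⟩ = 3378.3 meV².
C_V/k_B = (⟨E²⟩ − ⟨E⟩²)/(kT)² = (3378.3 − 748.73)/3047.0 = 0.863.

0.863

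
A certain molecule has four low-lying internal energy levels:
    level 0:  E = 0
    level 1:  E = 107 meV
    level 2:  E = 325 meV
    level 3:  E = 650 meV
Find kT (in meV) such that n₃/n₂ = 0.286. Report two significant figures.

n₃/n₂ = exp[−(E₃−E₂)/kT] = 0.286.
⇒ (E₃−E₂)/kT = ln(1/0.286) = ln(3.497) = 1.252.
kT = 325 meV / 1.252 = 260 meV.

260 meV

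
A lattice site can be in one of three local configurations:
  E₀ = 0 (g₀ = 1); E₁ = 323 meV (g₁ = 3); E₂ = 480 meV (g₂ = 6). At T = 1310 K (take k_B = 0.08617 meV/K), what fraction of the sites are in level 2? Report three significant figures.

k_BT = 0.08617 × 1310 K = 112.88 meV.
Eᵢ/kT = 0, 2.8614, 4.2523.
Z = Σ gᵢe^(−Eᵢ/kT) = 1·e^(−0) + 3·e^(−2.8614) + 6·e^(−4.2523) = 1.0000 + 0.17157 + 0.085389 = 1.2570.
P₂ = g₂ e^(−E₂/kT) / Z = 0.085389/1.2570 = 0.0679.

0.0679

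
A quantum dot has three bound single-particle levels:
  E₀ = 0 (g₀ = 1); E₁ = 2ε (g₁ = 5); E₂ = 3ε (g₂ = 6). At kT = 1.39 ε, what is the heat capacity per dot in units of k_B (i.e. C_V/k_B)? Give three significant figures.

0.737

Eᵢ/kT = 0, 1.4388, 2.1583.
Z = Σ gᵢe^(−Eᵢ/kT) = 1·e^(−0) + 5·e^(−1.4388) + 6·e^(−2.1583) = 1.0000 + 1.1861 + 0.69313 = 2.8792.
⟨E⟩ = 1.5461 ε, ⟨E²⟩ = 3.8145 ε².
C_V/k_B = (⟨E²⟩ − ⟨E⟩²)/(kT)² = (3.8145 − 2.3904)/1.9321 = 0.737.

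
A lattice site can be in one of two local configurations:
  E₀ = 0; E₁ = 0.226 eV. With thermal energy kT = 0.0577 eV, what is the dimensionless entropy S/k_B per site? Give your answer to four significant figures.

0.09615

Eᵢ/kT = 0, 3.91681.
Z = Σ e^(−Eᵢ/kT) = e^(−0) + e^(−3.91681) = 1.00000 + 0.0199045 = 1.01990.
⟨E⟩ = Σ EᵢPᵢ = 0.00441065 eV.
S/k_B = ln Z + ⟨E⟩/kT = ln(1.01990) + 0.00441065/0.0577 = 0.0197046 + 0.0764411 = 0.09615.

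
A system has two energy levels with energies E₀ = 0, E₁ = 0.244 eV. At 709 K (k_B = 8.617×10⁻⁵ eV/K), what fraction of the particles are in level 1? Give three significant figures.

0.0181

k_BT = 8.617×10⁻⁵ × 709 K = 0.061095 eV.
Eᵢ/kT = 0, 3.9938.
Z = Σ e^(−Eᵢ/kT) = e^(−0) + e^(−3.9938) = 1.0000 + 0.018430 = 1.0184.
P₁ = e^(−E₁/kT) / Z = 0.018430/1.0184 = 0.0181.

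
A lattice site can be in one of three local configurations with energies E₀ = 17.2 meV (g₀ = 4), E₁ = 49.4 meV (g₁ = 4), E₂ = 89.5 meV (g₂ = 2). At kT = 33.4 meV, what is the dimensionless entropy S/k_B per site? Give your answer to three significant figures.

Eᵢ/kT = 0.51497, 1.4790, 2.6796.
Z = Σ gᵢe^(−Eᵢ/kT) = 4·e^(−0.51497) + 4·e^(−1.4790) + 2·e^(−2.6796) = 2.3901 + 0.91146 + 0.13718 = 3.4387.
⟨E⟩ = Σ EᵢPᵢ = 28.619 meV.
S/k_B = ln Z + ⟨E⟩/kT = ln(3.4387) + 28.619/33.4 = 1.2351 + 0.85686 = 2.09.

2.09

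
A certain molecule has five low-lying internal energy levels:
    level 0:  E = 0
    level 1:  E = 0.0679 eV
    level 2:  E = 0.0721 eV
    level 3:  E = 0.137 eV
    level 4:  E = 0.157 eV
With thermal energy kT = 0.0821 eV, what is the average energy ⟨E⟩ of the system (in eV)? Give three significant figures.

0.0496 eV

Eᵢ/kT = 0, 0.82704, 0.87820, 1.6687, 1.9123.
Z = Σ e^(−Eᵢ/kT) = e^(−0) + e^(−0.82704) + e^(−0.87820) + e^(−1.6687) + e^(−1.9123) = 1.0000 + 0.43734 + 0.41553 + 0.18849 + 0.14774 = 2.1891.
⟨E⟩ = Σ Eᵢ e^(−Eᵢ/kT) / Z = (0·1.0000 + 0.0679·0.43734 + 0.0721·0.41553 + 0.137·0.18849 + 0.157·0.14774) / 2.1891 = 0.0496 eV.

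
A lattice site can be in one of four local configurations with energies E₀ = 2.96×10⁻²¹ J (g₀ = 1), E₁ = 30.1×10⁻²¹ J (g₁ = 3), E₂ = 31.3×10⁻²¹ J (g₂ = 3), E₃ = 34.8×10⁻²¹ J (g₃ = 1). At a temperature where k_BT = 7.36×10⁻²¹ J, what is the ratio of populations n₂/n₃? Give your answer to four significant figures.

n₂/n₃ = (g₂/g₃) exp[−(E₂−E₃)/kT] = (3/1) × exp(−(-3.5 ×10⁻²¹ J)/(7.36 ×10⁻²¹ J)) = (3/1) × exp(0.475543) = 4.827.

4.827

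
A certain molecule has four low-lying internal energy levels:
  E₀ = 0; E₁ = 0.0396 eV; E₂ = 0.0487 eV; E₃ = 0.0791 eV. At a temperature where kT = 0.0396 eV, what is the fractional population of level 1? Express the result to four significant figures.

Eᵢ/kT = 0, 1.00000, 1.22980, 1.99747.
Z = Σ e^(−Eᵢ/kT) = e^(−0) + e^(−1.00000) + e^(−1.22980) + e^(−1.99747) = 1.00000 + 0.367879 + 0.292351 + 0.135678 = 1.79591.
P₁ = e^(−E₁/kT) / Z = 0.367879/1.79591 = 0.2048.

0.2048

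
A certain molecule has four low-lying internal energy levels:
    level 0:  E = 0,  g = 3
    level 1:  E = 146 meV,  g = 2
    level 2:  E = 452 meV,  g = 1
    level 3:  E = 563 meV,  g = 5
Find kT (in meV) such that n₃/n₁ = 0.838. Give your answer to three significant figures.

n₃/n₁ = (g₃/g₁) exp[−(E₃−E₁)/kT] = 0.838.
⇒ (E₃−E₁)/kT = ln((5/2)/0.838) = ln(2.9833) = 1.0930.
kT = 417 meV / 1.0930 = 382 meV.

382 meV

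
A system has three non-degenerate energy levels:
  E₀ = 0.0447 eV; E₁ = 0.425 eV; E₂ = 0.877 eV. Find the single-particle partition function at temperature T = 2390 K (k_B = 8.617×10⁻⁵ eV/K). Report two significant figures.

k_BT = 8.617×10⁻⁵ × 2390 K = 0.2059 eV.
Eᵢ/kT = 0.2171, 2.064, 4.259.
Z = Σ e^(−Eᵢ/kT) = e^(−0.2171) + e^(−2.064) + e^(−4.259) = 0.8048 + 0.1269 + 0.01414 = 0.9458.

Z = 0.95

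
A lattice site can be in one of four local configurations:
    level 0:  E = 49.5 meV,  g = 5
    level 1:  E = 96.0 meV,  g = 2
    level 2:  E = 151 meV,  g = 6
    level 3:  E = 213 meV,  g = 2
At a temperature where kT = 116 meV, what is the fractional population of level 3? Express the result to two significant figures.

Eᵢ/kT = 0.4267, 0.8276, 1.302, 1.836.
Z = Σ gᵢe^(−Eᵢ/kT) = 5·e^(−0.4267) + 2·e^(−0.8276) + 6·e^(−1.302) + 2·e^(−1.836) = 3.263 + 0.8742 + 1.632 + 0.3189 = 6.088.
P₃ = g₃ e^(−E₃/kT) / Z = 0.3189/6.088 = 0.052.

0.052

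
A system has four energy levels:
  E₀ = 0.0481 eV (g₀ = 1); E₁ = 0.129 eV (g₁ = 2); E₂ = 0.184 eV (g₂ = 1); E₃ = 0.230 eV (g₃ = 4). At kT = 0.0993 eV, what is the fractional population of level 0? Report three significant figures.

0.360

Eᵢ/kT = 0.48439, 1.2991, 1.8530, 2.3162.
Z = Σ gᵢe^(−Eᵢ/kT) = 1·e^(−0.48439) + 2·e^(−1.2991) + 1·e^(−1.8530) + 4·e^(−2.3162) = 0.61607 + 0.54555 + 0.15677 + 0.39459 = 1.7130.
P₀ = g₀ e^(−E₀/kT) / Z = 0.61607/1.7130 = 0.360.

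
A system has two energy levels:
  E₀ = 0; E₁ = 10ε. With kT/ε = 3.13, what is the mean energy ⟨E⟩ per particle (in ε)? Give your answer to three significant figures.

0.394 ε

Eᵢ/kT = 0, 3.1949.
Z = Σ e^(−Eᵢ/kT) = e^(−0) + e^(−3.1949) = 1.0000 + 0.040971 = 1.0410.
⟨E⟩ = Σ Eᵢ e^(−Eᵢ/kT) / Z = (0·1.0000 + 10·0.040971) / 1.0410 = 0.394 ε.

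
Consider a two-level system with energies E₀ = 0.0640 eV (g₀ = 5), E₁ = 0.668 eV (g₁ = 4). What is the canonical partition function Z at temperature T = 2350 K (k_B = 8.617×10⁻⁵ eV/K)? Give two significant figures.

k_BT = 8.617×10⁻⁵ × 2350 K = 0.2025 eV.
Eᵢ/kT = 0.3160, 3.299.
Z = Σ gᵢe^(−Eᵢ/kT) = 5·e^(−0.3160) + 4·e^(−3.299) = 3.645 + 0.1477 = 3.793.

Z = 3.8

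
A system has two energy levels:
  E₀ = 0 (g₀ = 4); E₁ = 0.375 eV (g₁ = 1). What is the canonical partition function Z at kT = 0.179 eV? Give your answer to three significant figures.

Eᵢ/kT = 0, 2.0950.
Z = Σ gᵢe^(−Eᵢ/kT) = 4·e^(−0) + 1·e^(−2.0950) = 4.0000 + 0.12307 = 4.1231.

Z = 4.12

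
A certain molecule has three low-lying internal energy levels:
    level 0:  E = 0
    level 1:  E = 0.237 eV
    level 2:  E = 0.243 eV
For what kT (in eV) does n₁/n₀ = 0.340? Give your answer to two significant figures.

n₁/n₀ = exp[−(E₁−E₀)/kT] = 0.340.
⇒ (E₁−E₀)/kT = ln(1/0.340) = ln(2.941) = 1.079.
kT = 0.237 eV / 1.079 = 0.22 eV.

0.22 eV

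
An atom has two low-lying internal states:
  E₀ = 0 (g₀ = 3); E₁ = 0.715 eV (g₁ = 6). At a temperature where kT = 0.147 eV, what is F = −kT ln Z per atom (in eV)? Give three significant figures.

Eᵢ/kT = 0, 4.8639.
Z = Σ gᵢe^(−Eᵢ/kT) = 3·e^(−0) + 6·e^(−4.8639) = 3.0000 + 0.046322 = 3.0463.
F = −kT ln Z = −0.147 × ln(3.0463) = −0.147 × 1.1139 = -0.164 eV.

-0.164 eV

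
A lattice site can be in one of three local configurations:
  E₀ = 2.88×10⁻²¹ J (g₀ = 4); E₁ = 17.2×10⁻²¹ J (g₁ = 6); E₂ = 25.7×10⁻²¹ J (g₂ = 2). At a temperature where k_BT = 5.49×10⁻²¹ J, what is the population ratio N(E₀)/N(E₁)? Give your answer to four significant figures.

n₀/n₁ = (g₀/g₁) exp[−(E₀−E₁)/kT] = (4/6) × exp(−(-14.32 ×10⁻²¹ J)/(5.49 ×10⁻²¹ J)) = (4/6) × exp(2.60838) = 9.051.

9.051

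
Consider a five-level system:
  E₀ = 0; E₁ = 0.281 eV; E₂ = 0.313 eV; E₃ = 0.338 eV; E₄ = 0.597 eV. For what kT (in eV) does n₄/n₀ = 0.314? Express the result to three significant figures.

0.515 eV

n₄/n₀ = exp[−(E₄−E₀)/kT] = 0.314.
⇒ (E₄−E₀)/kT = ln(1/0.314) = ln(3.1847) = 1.1584.
kT = 0.597 eV / 1.1584 = 0.515 eV.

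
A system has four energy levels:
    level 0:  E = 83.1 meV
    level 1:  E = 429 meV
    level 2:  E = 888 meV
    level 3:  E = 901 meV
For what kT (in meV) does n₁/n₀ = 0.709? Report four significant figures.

1006 meV

n₁/n₀ = exp[−(E₁−E₀)/kT] = 0.709.
⇒ (E₁−E₀)/kT = ln(1/0.709) = ln(1.41044) = 0.343902.
kT = 345.9 meV / 0.343902 = 1006 meV.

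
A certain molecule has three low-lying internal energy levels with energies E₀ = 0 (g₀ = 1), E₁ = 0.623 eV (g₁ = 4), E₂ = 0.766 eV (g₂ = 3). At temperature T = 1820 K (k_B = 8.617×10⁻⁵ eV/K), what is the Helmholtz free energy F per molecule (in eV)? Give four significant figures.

-0.01466 eV

k_BT = 8.617×10⁻⁵ × 1820 K = 0.156829 eV.
Eᵢ/kT = 0, 3.97248, 4.88430.
Z = Σ gᵢe^(−Eᵢ/kT) = 1·e^(−0) + 4·e^(−3.97248) + 3·e^(−4.88430) = 1.00000 + 0.0753067 + 0.0226933 = 1.09800.
F = −kT ln Z = −0.156829 × ln(1.09800) = −0.156829 × 0.0934903 = -0.01466 eV.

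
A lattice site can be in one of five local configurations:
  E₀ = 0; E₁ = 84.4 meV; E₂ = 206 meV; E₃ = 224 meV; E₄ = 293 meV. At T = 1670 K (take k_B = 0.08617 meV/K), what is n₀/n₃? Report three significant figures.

k_BT = 0.08617 × 1670 K = 143.90 meV.
n₀/n₃ = exp[−(E₀−E₃)/kT] = exp(−(-224 meV)/(143.90 meV)) = exp(1.5566) = 4.74.

4.74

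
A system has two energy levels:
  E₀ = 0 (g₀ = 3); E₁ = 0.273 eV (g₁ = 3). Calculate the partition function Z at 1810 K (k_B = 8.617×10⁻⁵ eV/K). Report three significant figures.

k_BT = 8.617×10⁻⁵ × 1810 K = 0.15597 eV.
Eᵢ/kT = 0, 1.7503.
Z = Σ gᵢe^(−Eᵢ/kT) = 3·e^(−0) + 3·e^(−1.7503) = 3.0000 + 0.52117 = 3.5212.

Z = 3.52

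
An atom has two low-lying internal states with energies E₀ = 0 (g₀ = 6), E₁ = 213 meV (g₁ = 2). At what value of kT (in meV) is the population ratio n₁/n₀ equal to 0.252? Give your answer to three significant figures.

761 meV

n₁/n₀ = (g₁/g₀) exp[−(E₁−E₀)/kT] = 0.252.
⇒ (E₁−E₀)/kT = ln((2/6)/0.252) = ln(1.3228) = 0.27975.
kT = 213 meV / 0.27975 = 761 meV.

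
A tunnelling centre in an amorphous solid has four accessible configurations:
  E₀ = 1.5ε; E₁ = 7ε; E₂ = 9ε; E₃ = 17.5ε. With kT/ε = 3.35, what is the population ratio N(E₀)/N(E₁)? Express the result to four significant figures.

5.164

n₀/n₁ = exp[−(E₀−E₁)/kT] = exp(−(-5.5ε)/(3.35ε)) = exp(1.64179) = 5.164.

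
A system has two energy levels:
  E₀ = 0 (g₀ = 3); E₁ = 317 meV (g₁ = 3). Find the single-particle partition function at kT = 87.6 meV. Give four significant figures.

Eᵢ/kT = 0, 3.61872.
Z = Σ gᵢe^(−Eᵢ/kT) = 3·e^(−0) + 3·e^(−3.61872) = 3.00000 + 0.0804509 = 3.08045.

Z = 3.080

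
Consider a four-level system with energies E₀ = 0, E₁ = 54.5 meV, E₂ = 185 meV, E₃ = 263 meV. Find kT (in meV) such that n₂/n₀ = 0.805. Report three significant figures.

n₂/n₀ = exp[−(E₂−E₀)/kT] = 0.805.
⇒ (E₂−E₀)/kT = ln(1/0.805) = ln(1.2422) = 0.21688.
kT = 185 meV / 0.21688 = 853 meV.

853 meV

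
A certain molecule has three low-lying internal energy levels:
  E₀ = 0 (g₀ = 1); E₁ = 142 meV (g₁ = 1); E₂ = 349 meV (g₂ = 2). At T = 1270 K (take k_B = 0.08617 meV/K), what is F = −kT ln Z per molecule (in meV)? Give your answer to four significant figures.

-33.30 meV

k_BT = 0.08617 × 1270 K = 109.436 meV.
Eᵢ/kT = 0, 1.29756, 3.18908.
Z = Σ gᵢe^(−Eᵢ/kT) = 1·e^(−0) + 1·e^(−1.29756) + 2·e^(−3.18908) = 1.00000 + 0.273198 + 0.0824195 = 1.35562.
F = −kT ln Z = −109.436 × ln(1.35562) = −109.436 × 0.304259 = -33.30 meV.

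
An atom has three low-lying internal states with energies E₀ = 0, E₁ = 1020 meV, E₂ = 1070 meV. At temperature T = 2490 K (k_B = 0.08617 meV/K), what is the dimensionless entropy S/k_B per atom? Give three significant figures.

0.0892

k_BT = 0.08617 × 2490 K = 214.56 meV.
Eᵢ/kT = 0, 4.7539, 4.9870.
Z = Σ e^(−Eᵢ/kT) = e^(−0) + e^(−4.7539) + e^(−4.9870) = 1.0000 + 0.0086180 + 0.0068261 = 1.0154.
⟨E⟩ = Σ EᵢPᵢ = 15.850 meV.
S/k_B = ln Z + ⟨E⟩/kT = ln(1.0154) + 15.850/214.56 = 0.015283 + 0.073872 = 0.0892.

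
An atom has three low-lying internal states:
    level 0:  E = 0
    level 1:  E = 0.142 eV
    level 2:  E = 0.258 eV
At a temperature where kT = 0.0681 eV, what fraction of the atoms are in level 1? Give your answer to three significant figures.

Eᵢ/kT = 0, 2.0852, 3.7885.
Z = Σ e^(−Eᵢ/kT) = e^(−0) + e^(−2.0852) + e^(−3.7885) = 1.0000 + 0.12428 + 0.022630 = 1.1469.
P₁ = e^(−E₁/kT) / Z = 0.12428/1.1469 = 0.108.

0.108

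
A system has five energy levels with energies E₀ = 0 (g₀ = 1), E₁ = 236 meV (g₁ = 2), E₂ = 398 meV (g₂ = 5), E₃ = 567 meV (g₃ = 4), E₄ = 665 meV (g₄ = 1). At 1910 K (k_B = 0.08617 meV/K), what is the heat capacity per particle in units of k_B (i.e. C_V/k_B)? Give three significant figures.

k_BT = 0.08617 × 1910 K = 164.58 meV.
Eᵢ/kT = 0, 1.4340, 2.4183, 3.4451, 4.0406.
Z = Σ gᵢe^(−Eᵢ/kT) = 1·e^(−0) + 2·e^(−1.4340) + 5·e^(−2.4183) + 4·e^(−3.4451) + 1·e^(−4.0406) = 1.0000 + 0.47671 + 0.44536 + 0.12761 + 0.017587 = 2.0673.
⟨E⟩ = 180.82 meV, ⟨E²⟩ = 70575 meV².
C_V/k_B = (⟨E²⟩ − ⟨E⟩²)/(kT)² = (70575 − 32696)/27087 = 1.40.

1.40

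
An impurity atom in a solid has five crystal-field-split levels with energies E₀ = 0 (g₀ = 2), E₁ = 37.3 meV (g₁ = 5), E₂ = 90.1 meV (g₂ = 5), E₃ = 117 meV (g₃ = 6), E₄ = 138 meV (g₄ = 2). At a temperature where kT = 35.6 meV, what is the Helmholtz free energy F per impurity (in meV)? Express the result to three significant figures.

-52.9 meV

Eᵢ/kT = 0, 1.0478, 2.5309, 3.2865, 3.8764.
Z = Σ gᵢe^(−Eᵢ/kT) = 2·e^(−0) + 5·e^(−1.0478) + 5·e^(−2.5309) + 6·e^(−3.2865) + 2·e^(−3.8764) = 2.0000 + 1.7535 + 0.39794 + 0.22431 + 0.041451 = 4.4172.
F = −kT ln Z = −35.6 × ln(4.4172) = −35.6 × 1.4855 = -52.9 meV.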